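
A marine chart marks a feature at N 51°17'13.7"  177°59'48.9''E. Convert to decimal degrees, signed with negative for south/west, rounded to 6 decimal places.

51.287139, 177.996917

φ: 17′ + 13.7″ = 17.22833′; 51 + 17.22833/60 = 51.2871389
N ⇒ keep positive
Longitude: 177 + 59/60 + 48.9/3600 = 177.9969167
E ⇒ keep positive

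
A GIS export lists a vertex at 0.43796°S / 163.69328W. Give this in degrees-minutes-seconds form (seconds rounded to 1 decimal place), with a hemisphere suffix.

Lat: whole degrees 0; 26.27760′ → 26′ and 16.656″
Lon: 0.693280 × 60 = 41.59680′ → 41′, remainder × 60 = 35.808″

0°26′16.7″ S, 163°41′35.8″ W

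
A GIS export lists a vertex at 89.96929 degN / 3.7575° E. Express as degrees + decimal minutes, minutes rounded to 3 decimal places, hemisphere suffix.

89° 58.157′ N, 3° 45.450′ E

φ: minutes = (89.969290 − 89) × 60 = 58.15740
Longitude: minutes = (3.757500 − 3) × 60 = 45.45000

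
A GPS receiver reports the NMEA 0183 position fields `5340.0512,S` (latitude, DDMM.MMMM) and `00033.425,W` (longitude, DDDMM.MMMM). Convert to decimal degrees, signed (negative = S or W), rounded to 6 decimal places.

-53.667520, -0.557083

Lat: split at 2 digits → 53° and 40.0512′; 53 + 40.0512/60 = 53.6675200
S → negative
Longitude: split at 3 digits → 000° and 33.425′; 0 + 33.425/60 = 0.5570833
W ⇒ negate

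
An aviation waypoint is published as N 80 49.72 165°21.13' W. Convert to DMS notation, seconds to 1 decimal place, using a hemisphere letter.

80°49′43.2″ N, 165°21′7.8″ W

φ: 49.72000′ → 49′ and 0.72000 × 60 = 43.200″
Longitude: 21.13000′ → 21′ and 0.13000 × 60 = 7.800″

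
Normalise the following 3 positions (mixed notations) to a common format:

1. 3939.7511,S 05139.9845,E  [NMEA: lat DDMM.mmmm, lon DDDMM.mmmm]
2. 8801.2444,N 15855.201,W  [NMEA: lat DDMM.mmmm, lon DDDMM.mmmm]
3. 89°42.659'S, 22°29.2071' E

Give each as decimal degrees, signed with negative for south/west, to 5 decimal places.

1. -39.66252, 51.66641
2. 88.02074, -158.92002
3. -89.71098, 22.48679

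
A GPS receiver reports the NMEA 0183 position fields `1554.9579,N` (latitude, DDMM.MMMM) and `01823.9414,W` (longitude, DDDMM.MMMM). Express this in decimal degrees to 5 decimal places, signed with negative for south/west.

15.91597, -18.39902

φ: split at 2 digits → 15° and 54.9579′; 15 + 54.9579/60 = 15.915965
N → positive
λ: split at 3 digits → 018° and 23.9414′; 18 + 23.9414/60 = 18.399023
W ⇒ negate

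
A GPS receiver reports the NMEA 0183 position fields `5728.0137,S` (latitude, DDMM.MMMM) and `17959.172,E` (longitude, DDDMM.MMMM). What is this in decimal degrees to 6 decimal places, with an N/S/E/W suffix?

57.466895° S, 179.986200° E

Latitude: degrees = first 2 digits = 57, minutes = 28.0137; 57 + 28.0137/60 = 57.4668950
Longitude: split at 3 digits → 179° and 59.172′; 179 + 59.172/60 = 179.9862000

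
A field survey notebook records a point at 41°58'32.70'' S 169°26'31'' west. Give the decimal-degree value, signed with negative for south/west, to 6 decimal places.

φ: 41 + 58/60 + 32.7/3600 = 41.9757500
hemisphere S, so the sign is −
λ: 26′ + 31″ = 26.51667′; 169 + 26.51667/60 = 169.4419444
W ⇒ negate

-41.975750, -169.441944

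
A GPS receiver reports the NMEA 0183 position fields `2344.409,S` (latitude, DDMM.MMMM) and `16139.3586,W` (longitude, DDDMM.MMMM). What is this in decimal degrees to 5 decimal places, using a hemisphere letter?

23.74015° S, 161.65598° W

Latitude: split at 2 digits → 23° and 44.409′; 23 + 44.409/60 = 23.740150
Longitude: degrees = first 3 digits = 161, minutes = 39.3586; 161 + 39.3586/60 = 161.655977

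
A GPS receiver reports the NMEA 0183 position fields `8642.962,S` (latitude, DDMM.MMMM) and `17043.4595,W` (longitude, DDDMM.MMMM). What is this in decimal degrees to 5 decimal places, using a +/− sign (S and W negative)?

Latitude: degrees = first 2 digits = 86, minutes = 42.962; 86 + 42.962/60 = 86.716033
S ⇒ negate
λ: split at 3 digits → 170° and 43.4595′; 170 + 43.4595/60 = 170.724325
hemisphere W, so the sign is −

-86.71603, -170.72433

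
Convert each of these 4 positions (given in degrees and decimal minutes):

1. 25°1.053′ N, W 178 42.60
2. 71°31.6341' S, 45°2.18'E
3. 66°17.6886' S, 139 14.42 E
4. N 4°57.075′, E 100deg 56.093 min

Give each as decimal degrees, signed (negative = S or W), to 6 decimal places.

1. 25.017550, -178.710000
2. -71.527235, 45.036333
3. -66.294810, 139.240333
4. 4.951250, 100.934883

Point 1:
  φ: 1.053′ = 0.017550°; total 25.0175500
  N ⇒ keep positive
  λ: 178 + 42.6/60 = 178.7100000
  W → negative
Point 2:
  Latitude: 31.6341′ = 0.527235°; total 71.5272350
  S ⇒ negate
  λ: 2.18′ = 0.036333°; total 45.0363333
  E ⇒ keep positive
Point 3:
  Latitude: 66 + 17.6886/60 = 66.2948100
  S → negative
  Longitude: 139 + 14.42/60 = 139.2403333
  E → positive
Point 4:
  Lat: 4 + 57.075/60 = 4.9512500
  N ⇒ keep positive
  Longitude: 100 + 56.093/60 = 100.9348833
  E ⇒ keep positive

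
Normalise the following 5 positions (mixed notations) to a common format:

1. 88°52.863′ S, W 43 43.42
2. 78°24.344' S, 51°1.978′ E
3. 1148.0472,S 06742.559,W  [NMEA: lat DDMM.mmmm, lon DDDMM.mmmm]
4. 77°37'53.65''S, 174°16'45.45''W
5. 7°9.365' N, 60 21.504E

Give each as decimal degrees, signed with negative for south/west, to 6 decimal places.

Point 1:
  φ: 52.863′ = 0.881050°; total 88.8810500
  hemisphere S, so the sign is −
  Lon: 43.42′ = 0.723667°; total 43.7236667
  W → negative
Point 2:
  φ: 78 + 24.344/60 = 78.4057333
  S ⇒ negate
  Longitude: 51 + 1.978/60 = 51.0329667
  E ⇒ keep positive
Point 3:
  φ: split at 2 digits → 11° and 48.0472′; 11 + 48.0472/60 = 11.8007867
  hemisphere S, so the sign is −
  Longitude: split at 3 digits → 067° and 42.559′; 67 + 42.559/60 = 67.7093167
  hemisphere W, so the sign is −
Point 4:
  Latitude: 77° + 37/60 + 53.65/3600 = 77 + 0.616667 + 0.014903 = 77.6315694
  hemisphere S, so the sign is −
  Lon: 16′ + 45.45″ = 16.75750′; 174 + 16.75750/60 = 174.2792917
  hemisphere W, so the sign is −
Point 5:
  Latitude: 9.365′ = 0.156083°; total 7.1560833
  N → positive
  Longitude: 60 + 21.504/60 = 60.3584000
  E ⇒ keep positive

1. -88.881050, -43.723667
2. -78.405733, 51.032967
3. -11.800787, -67.709317
4. -77.631569, -174.279292
5. 7.156083, 60.358400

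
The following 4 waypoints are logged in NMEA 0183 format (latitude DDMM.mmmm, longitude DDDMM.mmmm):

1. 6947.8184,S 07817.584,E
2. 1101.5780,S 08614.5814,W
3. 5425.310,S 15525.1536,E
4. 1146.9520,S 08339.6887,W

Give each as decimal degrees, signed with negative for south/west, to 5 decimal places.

1. -69.79697, 78.29307
2. -11.02630, -86.24302
3. -54.42183, 155.41923
4. -11.78253, -83.66148

Point 1:
  Lat: degrees = first 2 digits = 69, minutes = 47.8184; 69 + 47.8184/60 = 69.796973
  S → negative
  λ: split at 3 digits → 078° and 17.584′; 78 + 17.584/60 = 78.293067
  E → positive
Point 2:
  φ: degrees = first 2 digits = 11, minutes = 1.578; 11 + 1.578/60 = 11.026300
  hemisphere S, so the sign is −
  λ: degrees = first 3 digits = 86, minutes = 14.5814; 86 + 14.5814/60 = 86.243023
  W ⇒ negate
Point 3:
  φ: split at 2 digits → 54° and 25.31′; 54 + 25.31/60 = 54.421833
  hemisphere S, so the sign is −
  Lon: degrees = first 3 digits = 155, minutes = 25.1536; 155 + 25.1536/60 = 155.419227
  E ⇒ keep positive
Point 4:
  Latitude: split at 2 digits → 11° and 46.952′; 11 + 46.952/60 = 11.782533
  S → negative
  Longitude: split at 3 digits → 083° and 39.6887′; 83 + 39.6887/60 = 83.661478
  W ⇒ negate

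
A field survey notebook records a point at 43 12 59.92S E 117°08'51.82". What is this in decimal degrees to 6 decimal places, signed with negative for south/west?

φ: 43 + 12/60 + 59.92/3600 = 43.2166444
S ⇒ negate
Longitude: 117 + 8/60 + 51.82/3600 = 117.1477278
E ⇒ keep positive

-43.216644, 117.147728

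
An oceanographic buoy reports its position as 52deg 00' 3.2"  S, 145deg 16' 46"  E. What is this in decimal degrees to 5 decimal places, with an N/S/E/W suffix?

Lat: 52 + 0/60 + 3.2/3600 = 52.000889
Longitude: 145 + 16/60 + 46/3600 = 145.279444

52.00089° S, 145.27944° E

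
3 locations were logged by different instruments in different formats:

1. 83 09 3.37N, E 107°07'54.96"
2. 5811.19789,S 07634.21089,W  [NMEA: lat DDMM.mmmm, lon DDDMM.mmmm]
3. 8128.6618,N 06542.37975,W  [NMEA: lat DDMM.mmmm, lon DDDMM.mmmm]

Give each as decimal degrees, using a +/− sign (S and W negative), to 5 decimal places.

Point 1:
  Latitude: 83° + 9/60 + 3.37/3600 = 83 + 0.150000 + 0.000936 = 83.150936
  N → positive
  λ: 7′ + 54.96″ = 7.91600′; 107 + 7.91600/60 = 107.131933
  E ⇒ keep positive
Point 2:
  Latitude: degrees = first 2 digits = 58, minutes = 11.19789; 58 + 11.19789/60 = 58.186632
  S → negative
  Longitude: split at 3 digits → 076° and 34.21089′; 76 + 34.21089/60 = 76.570182
  hemisphere W, so the sign is −
Point 3:
  Lat: split at 2 digits → 81° and 28.6618′; 81 + 28.6618/60 = 81.477697
  N ⇒ keep positive
  Lon: degrees = first 3 digits = 65, minutes = 42.37975; 65 + 42.37975/60 = 65.706329
  hemisphere W, so the sign is −

1. 83.15094, 107.13193
2. -58.18663, -76.57018
3. 81.47770, -65.70633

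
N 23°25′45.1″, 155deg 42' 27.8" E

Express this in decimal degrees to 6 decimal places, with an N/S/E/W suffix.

23.429194° N, 155.707722° E

Latitude: 23 + 25/60 + 45.1/3600 = 23.4291944
λ: 155° + 42/60 + 27.8/3600 = 155 + 0.700000 + 0.007722 = 155.7077222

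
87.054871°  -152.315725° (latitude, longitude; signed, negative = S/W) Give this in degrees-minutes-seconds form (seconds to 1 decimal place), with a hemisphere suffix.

Lat: 0.054871° → 3.29226′; 0.29226 × 60 = 17.536″
Longitude is negative → W; |value| = 152.315725
Lon: 0.315725° → 18.94350′; 0.94350 × 60 = 56.610″

87°03′17.5″ N, 152°18′56.6″ W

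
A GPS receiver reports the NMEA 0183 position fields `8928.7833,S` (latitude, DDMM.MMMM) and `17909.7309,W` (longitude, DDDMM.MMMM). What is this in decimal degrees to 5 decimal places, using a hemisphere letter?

φ: degrees = first 2 digits = 89, minutes = 28.7833; 89 + 28.7833/60 = 89.479722
Longitude: split at 3 digits → 179° and 9.7309′; 179 + 9.7309/60 = 179.162182

89.47972° S, 179.16218° W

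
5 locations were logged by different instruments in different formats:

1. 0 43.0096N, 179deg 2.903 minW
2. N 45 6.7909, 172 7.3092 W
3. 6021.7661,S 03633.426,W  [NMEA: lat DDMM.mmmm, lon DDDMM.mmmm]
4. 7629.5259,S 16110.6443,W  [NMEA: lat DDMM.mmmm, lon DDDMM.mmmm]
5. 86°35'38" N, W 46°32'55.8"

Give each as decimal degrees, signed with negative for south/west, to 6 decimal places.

1. 0.716827, -179.048383
2. 45.113182, -172.121820
3. -60.362768, -36.557100
4. -76.492098, -161.177405
5. 86.593889, -46.548833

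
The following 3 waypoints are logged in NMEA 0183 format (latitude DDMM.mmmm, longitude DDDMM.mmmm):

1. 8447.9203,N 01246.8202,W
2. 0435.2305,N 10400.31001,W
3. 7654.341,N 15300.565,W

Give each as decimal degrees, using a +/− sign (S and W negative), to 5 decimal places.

1. 84.79867, -12.78034
2. 4.58718, -104.00517
3. 76.90568, -153.00942

Point 1:
  Lat: degrees = first 2 digits = 84, minutes = 47.9203; 84 + 47.9203/60 = 84.798672
  N → positive
  Lon: split at 3 digits → 012° and 46.8202′; 12 + 46.8202/60 = 12.780337
  W → negative
Point 2:
  φ: degrees = first 2 digits = 4, minutes = 35.2305; 4 + 35.2305/60 = 4.587175
  N ⇒ keep positive
  Lon: degrees = first 3 digits = 104, minutes = 0.31001; 104 + 0.31001/60 = 104.005167
  W → negative
Point 3:
  Latitude: split at 2 digits → 76° and 54.341′; 76 + 54.341/60 = 76.905683
  N ⇒ keep positive
  Lon: split at 3 digits → 153° and 0.565′; 153 + 0.565/60 = 153.009417
  hemisphere W, so the sign is −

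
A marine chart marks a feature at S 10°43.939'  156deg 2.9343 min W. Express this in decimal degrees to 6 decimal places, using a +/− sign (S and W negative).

-10.732317, -156.048905

Latitude: 10 + 43.939/60 = 10.7323167
S ⇒ negate
λ: 156 + 2.9343/60 = 156.0489050
W → negative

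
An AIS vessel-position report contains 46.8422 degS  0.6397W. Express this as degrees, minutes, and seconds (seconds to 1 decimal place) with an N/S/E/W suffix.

φ: whole degrees 46; 50.53200′ → 50′ and 31.920″
Longitude: 0.639700° → 38.38200′; 0.38200 × 60 = 22.920″

46°50′31.9″ S, 0°38′22.9″ W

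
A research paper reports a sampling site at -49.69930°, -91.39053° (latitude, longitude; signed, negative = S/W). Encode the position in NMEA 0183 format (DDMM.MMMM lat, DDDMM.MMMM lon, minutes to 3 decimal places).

Latitude is negative → S; |value| = 49.699300
φ: fractional part 0.699300 → 41.95800 minutes
Longitude is negative → W; |value| = 91.390530
λ: 91° + 0.390530 × 60 = 91° 23.43180′

4941.958,S / 09123.432,W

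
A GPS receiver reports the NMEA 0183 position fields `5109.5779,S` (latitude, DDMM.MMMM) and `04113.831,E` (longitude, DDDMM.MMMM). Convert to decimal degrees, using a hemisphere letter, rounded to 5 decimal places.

51.15963° S, 41.23052° E

Latitude: degrees = first 2 digits = 51, minutes = 9.5779; 51 + 9.5779/60 = 51.159632
λ: degrees = first 3 digits = 41, minutes = 13.831; 41 + 13.831/60 = 41.230517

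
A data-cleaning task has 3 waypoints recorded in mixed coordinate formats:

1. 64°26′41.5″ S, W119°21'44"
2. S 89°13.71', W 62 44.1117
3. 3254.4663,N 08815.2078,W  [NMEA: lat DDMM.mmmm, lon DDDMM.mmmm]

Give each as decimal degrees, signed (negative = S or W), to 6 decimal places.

Point 1:
  Latitude: 26′ + 41.5″ = 26.69167′; 64 + 26.69167/60 = 64.4448611
  S ⇒ negate
  Longitude: 119 + 21/60 + 44/3600 = 119.3622222
  W → negative
Point 2:
  Lat: 13.71′ = 0.228500°; total 89.2285000
  S → negative
  Longitude: 62 + 44.1117/60 = 62.7351950
  W ⇒ negate
Point 3:
  Latitude: degrees = first 2 digits = 32, minutes = 54.4663; 32 + 54.4663/60 = 32.9077717
  N ⇒ keep positive
  λ: split at 3 digits → 088° and 15.2078′; 88 + 15.2078/60 = 88.2534633
  W ⇒ negate

1. -64.444861, -119.362222
2. -89.228500, -62.735195
3. 32.907772, -88.253463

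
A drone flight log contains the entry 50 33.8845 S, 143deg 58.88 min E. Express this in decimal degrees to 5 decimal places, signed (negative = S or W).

Latitude: 50 + 33.8845/60 = 50.564742
hemisphere S, so the sign is −
Longitude: 143 + 58.88/60 = 143.981333
E ⇒ keep positive

-50.56474, 143.98133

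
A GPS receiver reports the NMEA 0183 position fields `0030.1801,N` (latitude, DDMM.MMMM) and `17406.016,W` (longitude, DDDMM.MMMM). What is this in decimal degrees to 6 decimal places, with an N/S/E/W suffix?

0.503002° N, 174.100267° W

φ: degrees = first 2 digits = 0, minutes = 30.1801; 0 + 30.1801/60 = 0.5030017
Longitude: split at 3 digits → 174° and 6.016′; 174 + 6.016/60 = 174.1002667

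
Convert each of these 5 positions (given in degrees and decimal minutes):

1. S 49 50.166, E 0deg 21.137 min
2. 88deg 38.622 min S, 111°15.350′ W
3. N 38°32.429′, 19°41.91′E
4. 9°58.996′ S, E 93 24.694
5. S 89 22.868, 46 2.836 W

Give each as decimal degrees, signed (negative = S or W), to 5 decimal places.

1. -49.83610, 0.35228
2. -88.64370, -111.25583
3. 38.54048, 19.69850
4. -9.98327, 93.41157
5. -89.38113, -46.04727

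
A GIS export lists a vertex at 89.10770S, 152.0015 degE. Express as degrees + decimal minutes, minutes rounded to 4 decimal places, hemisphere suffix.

Latitude: fractional part 0.107700 → 6.462000 minutes
Lon: minutes = (152.001500 − 152) × 60 = 0.090000

89° 6.4620′ S, 152° 0.0900′ E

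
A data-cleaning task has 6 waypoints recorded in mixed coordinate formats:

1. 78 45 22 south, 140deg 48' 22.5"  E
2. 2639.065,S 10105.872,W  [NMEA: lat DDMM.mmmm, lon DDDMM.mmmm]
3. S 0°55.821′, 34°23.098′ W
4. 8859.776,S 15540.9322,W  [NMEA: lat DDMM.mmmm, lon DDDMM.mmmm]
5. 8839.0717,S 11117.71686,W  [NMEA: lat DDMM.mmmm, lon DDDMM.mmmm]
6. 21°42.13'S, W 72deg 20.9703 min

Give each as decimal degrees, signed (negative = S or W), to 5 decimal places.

1. -78.75611, 140.80625
2. -26.65108, -101.09787
3. -0.93035, -34.38497
4. -88.99627, -155.68220
5. -88.65120, -111.29528
6. -21.70217, -72.34951

Point 1:
  φ: 78° + 45/60 + 22/3600 = 78 + 0.750000 + 0.006111 = 78.756111
  S → negative
  λ: 48′ + 22.5″ = 48.37500′; 140 + 48.37500/60 = 140.806250
  E ⇒ keep positive
Point 2:
  Lat: degrees = first 2 digits = 26, minutes = 39.065; 26 + 39.065/60 = 26.651083
  S ⇒ negate
  λ: split at 3 digits → 101° and 5.872′; 101 + 5.872/60 = 101.097867
  W ⇒ negate
Point 3:
  Lat: 55.821′ = 0.930350°; total 0.930350
  S → negative
  Lon: 34 + 23.098/60 = 34.384967
  W → negative
Point 4:
  Lat: split at 2 digits → 88° and 59.776′; 88 + 59.776/60 = 88.996267
  hemisphere S, so the sign is −
  Lon: degrees = first 3 digits = 155, minutes = 40.9322; 155 + 40.9322/60 = 155.682203
  hemisphere W, so the sign is −
Point 5:
  Lat: degrees = first 2 digits = 88, minutes = 39.0717; 88 + 39.0717/60 = 88.651195
  S ⇒ negate
  Longitude: split at 3 digits → 111° and 17.71686′; 111 + 17.71686/60 = 111.295281
  W ⇒ negate
Point 6:
  Lat: 21 + 42.13/60 = 21.702167
  hemisphere S, so the sign is −
  Lon: 72 + 20.9703/60 = 72.349505
  W → negative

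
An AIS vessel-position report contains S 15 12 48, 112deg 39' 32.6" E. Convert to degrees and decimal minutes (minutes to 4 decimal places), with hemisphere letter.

15° 12.8000′ S, 112° 39.5433′ E

Latitude: seconds/60 = 0.80000; minutes = 12 + 0.80000 = 12.800000
λ: seconds/60 = 0.54333; minutes = 39 + 0.54333 = 39.543333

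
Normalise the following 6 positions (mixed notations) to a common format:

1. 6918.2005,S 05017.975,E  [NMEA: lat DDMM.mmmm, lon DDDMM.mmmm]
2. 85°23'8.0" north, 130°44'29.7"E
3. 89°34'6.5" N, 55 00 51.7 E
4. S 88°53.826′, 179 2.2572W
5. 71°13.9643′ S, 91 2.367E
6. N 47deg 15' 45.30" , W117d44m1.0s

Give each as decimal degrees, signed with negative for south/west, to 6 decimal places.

Point 1:
  Lat: split at 2 digits → 69° and 18.2005′; 69 + 18.2005/60 = 69.3033417
  S → negative
  Longitude: degrees = first 3 digits = 50, minutes = 17.975; 50 + 17.975/60 = 50.2995833
  E ⇒ keep positive
Point 2:
  Lat: 85 + 23/60 + 8/3600 = 85.3855556
  N → positive
  λ: 44′ + 29.7″ = 44.49500′; 130 + 44.49500/60 = 130.7415833
  E ⇒ keep positive
Point 3:
  φ: 89 + 34/60 + 6.5/3600 = 89.5684722
  N → positive
  Longitude: 55° + 0/60 + 51.7/3600 = 55 + 0.000000 + 0.014361 = 55.0143611
  E → positive
Point 4:
  φ: 88 + 53.826/60 = 88.8971000
  S → negative
  λ: 2.2572′ = 0.037620°; total 179.0376200
  W ⇒ negate
Point 5:
  Lat: 71 + 13.9643/60 = 71.2327383
  S ⇒ negate
  λ: 2.367′ = 0.039450°; total 91.0394500
  E → positive
Point 6:
  Lat: 15′ + 45.3″ = 15.75500′; 47 + 15.75500/60 = 47.2625833
  N ⇒ keep positive
  Lon: 117 + 44/60 + 1/3600 = 117.7336111
  W → negative

1. -69.303342, 50.299583
2. 85.385556, 130.741583
3. 89.568472, 55.014361
4. -88.897100, -179.037620
5. -71.232738, 91.039450
6. 47.262583, -117.733611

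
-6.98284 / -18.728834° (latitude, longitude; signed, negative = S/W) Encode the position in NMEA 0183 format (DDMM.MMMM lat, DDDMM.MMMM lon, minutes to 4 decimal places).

0658.9704,S / 01843.7300,W

Latitude is negative → S; |value| = 6.982840
Latitude: 6° + 0.982840 × 60 = 6° 58.970400′
Longitude is negative → W; |value| = 18.728834
Longitude: 18° + 0.728834 × 60 = 18° 43.730040′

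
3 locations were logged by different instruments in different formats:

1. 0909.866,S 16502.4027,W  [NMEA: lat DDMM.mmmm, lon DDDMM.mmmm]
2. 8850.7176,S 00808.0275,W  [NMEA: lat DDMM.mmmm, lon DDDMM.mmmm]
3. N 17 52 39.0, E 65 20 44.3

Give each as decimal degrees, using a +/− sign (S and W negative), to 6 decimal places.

Point 1:
  Lat: degrees = first 2 digits = 9, minutes = 9.866; 9 + 9.866/60 = 9.1644333
  hemisphere S, so the sign is −
  λ: degrees = first 3 digits = 165, minutes = 2.4027; 165 + 2.4027/60 = 165.0400450
  hemisphere W, so the sign is −
Point 2:
  Latitude: degrees = first 2 digits = 88, minutes = 50.7176; 88 + 50.7176/60 = 88.8452933
  S → negative
  λ: split at 3 digits → 008° and 8.0275′; 8 + 8.0275/60 = 8.1337917
  W ⇒ negate
Point 3:
  Latitude: 17 + 52/60 + 39/3600 = 17.8775000
  N ⇒ keep positive
  Lon: 65° + 20/60 + 44.3/3600 = 65 + 0.333333 + 0.012306 = 65.3456389
  E → positive

1. -9.164433, -165.040045
2. -88.845293, -8.133792
3. 17.877500, 65.345639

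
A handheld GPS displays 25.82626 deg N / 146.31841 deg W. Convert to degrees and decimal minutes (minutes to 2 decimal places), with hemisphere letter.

φ: minutes = (25.826260 − 25) × 60 = 49.5756
Longitude: 146° + 0.318410 × 60 = 146° 19.1046′

25° 49.58′ N, 146° 19.10′ W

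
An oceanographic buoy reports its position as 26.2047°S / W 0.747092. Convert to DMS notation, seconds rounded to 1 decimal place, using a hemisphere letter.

Lat: whole degrees 26; 12.28200′ → 12′ and 16.920″
Lon: 0.747092 × 60 = 44.82552′ → 44′, remainder × 60 = 49.531″

26°12′16.9″ S, 0°44′49.5″ W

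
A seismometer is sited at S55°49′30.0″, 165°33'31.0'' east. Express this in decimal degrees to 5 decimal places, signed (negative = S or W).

Latitude: 55° + 49/60 + 30/3600 = 55 + 0.816667 + 0.008333 = 55.825000
S ⇒ negate
λ: 165° + 33/60 + 31/3600 = 165 + 0.550000 + 0.008611 = 165.558611
E → positive

-55.82500, 165.55861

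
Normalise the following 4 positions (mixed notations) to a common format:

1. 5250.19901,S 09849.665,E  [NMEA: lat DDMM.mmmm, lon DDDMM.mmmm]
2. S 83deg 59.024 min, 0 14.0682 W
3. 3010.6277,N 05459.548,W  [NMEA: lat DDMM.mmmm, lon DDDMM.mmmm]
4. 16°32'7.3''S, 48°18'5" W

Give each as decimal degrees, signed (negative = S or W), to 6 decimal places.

1. -52.836650, 98.827750
2. -83.983733, -0.234470
3. 30.177128, -54.992467
4. -16.535361, -48.301389

Point 1:
  φ: degrees = first 2 digits = 52, minutes = 50.19901; 52 + 50.19901/60 = 52.8366502
  S → negative
  Lon: split at 3 digits → 098° and 49.665′; 98 + 49.665/60 = 98.8277500
  E ⇒ keep positive
Point 2:
  Latitude: 83 + 59.024/60 = 83.9837333
  S ⇒ negate
  λ: 0 + 14.0682/60 = 0.2344700
  W ⇒ negate
Point 3:
  φ: split at 2 digits → 30° and 10.6277′; 30 + 10.6277/60 = 30.1771283
  N → positive
  Lon: split at 3 digits → 054° and 59.548′; 54 + 59.548/60 = 54.9924667
  W → negative
Point 4:
  φ: 16° + 32/60 + 7.3/3600 = 16 + 0.533333 + 0.002028 = 16.5353611
  S ⇒ negate
  λ: 48° + 18/60 + 5/3600 = 48 + 0.300000 + 0.001389 = 48.3013889
  W ⇒ negate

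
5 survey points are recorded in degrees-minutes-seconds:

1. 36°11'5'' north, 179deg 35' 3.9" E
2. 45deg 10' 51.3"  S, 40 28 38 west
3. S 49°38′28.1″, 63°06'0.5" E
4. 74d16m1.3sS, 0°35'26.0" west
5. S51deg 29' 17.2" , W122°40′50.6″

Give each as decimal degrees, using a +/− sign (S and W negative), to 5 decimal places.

1. 36.18472, 179.58442
2. -45.18092, -40.47722
3. -49.64114, 63.10014
4. -74.26703, -0.59056
5. -51.48811, -122.68072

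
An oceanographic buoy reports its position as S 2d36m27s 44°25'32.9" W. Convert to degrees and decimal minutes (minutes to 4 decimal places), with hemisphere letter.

2° 36.4500′ S, 44° 25.5483′ W

Lat: 36 + 27/60 = 36.450000′
λ: seconds/60 = 0.54833; minutes = 25 + 0.54833 = 25.548333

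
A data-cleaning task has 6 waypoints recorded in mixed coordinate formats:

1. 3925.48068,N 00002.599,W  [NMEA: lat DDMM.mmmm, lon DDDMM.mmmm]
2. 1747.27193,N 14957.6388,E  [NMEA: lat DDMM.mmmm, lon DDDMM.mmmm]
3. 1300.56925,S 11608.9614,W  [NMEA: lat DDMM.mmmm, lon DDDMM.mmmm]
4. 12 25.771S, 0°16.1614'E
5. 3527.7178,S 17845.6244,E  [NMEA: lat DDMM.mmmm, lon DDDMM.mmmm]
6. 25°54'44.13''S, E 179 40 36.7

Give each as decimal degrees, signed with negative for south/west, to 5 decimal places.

Point 1:
  φ: degrees = first 2 digits = 39, minutes = 25.48068; 39 + 25.48068/60 = 39.424678
  N → positive
  Longitude: degrees = first 3 digits = 0, minutes = 2.599; 0 + 2.599/60 = 0.043317
  W → negative
Point 2:
  φ: degrees = first 2 digits = 17, minutes = 47.27193; 17 + 47.27193/60 = 17.787866
  N ⇒ keep positive
  Lon: degrees = first 3 digits = 149, minutes = 57.6388; 149 + 57.6388/60 = 149.960647
  E → positive
Point 3:
  Latitude: split at 2 digits → 13° and 0.56925′; 13 + 0.56925/60 = 13.009488
  S → negative
  Longitude: split at 3 digits → 116° and 8.9614′; 116 + 8.9614/60 = 116.149357
  W ⇒ negate
Point 4:
  Lat: 12 + 25.771/60 = 12.429517
  S → negative
  λ: 0 + 16.1614/60 = 0.269357
  E → positive
Point 5:
  Latitude: degrees = first 2 digits = 35, minutes = 27.7178; 35 + 27.7178/60 = 35.461963
  S ⇒ negate
  Lon: degrees = first 3 digits = 178, minutes = 45.6244; 178 + 45.6244/60 = 178.760407
  E ⇒ keep positive
Point 6:
  Latitude: 54′ + 44.13″ = 54.73550′; 25 + 54.73550/60 = 25.912258
  S → negative
  λ: 179° + 40/60 + 36.7/3600 = 179 + 0.666667 + 0.010194 = 179.676861
  E → positive

1. 39.42468, -0.04332
2. 17.78787, 149.96065
3. -13.00949, -116.14936
4. -12.42952, 0.26936
5. -35.46196, 178.76041
6. -25.91226, 179.67686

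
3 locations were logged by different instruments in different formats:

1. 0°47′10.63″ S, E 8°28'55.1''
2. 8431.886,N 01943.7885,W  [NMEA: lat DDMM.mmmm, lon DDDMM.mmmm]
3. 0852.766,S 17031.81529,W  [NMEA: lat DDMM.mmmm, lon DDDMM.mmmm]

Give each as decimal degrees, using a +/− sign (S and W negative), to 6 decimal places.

Point 1:
  Latitude: 0° + 47/60 + 10.63/3600 = 0 + 0.783333 + 0.002953 = 0.7862861
  hemisphere S, so the sign is −
  Longitude: 28′ + 55.1″ = 28.91833′; 8 + 28.91833/60 = 8.4819722
  E → positive
Point 2:
  φ: degrees = first 2 digits = 84, minutes = 31.886; 84 + 31.886/60 = 84.5314333
  N → positive
  Lon: degrees = first 3 digits = 19, minutes = 43.7885; 19 + 43.7885/60 = 19.7298083
  W ⇒ negate
Point 3:
  Lat: split at 2 digits → 08° and 52.766′; 8 + 52.766/60 = 8.8794333
  hemisphere S, so the sign is −
  Longitude: split at 3 digits → 170° and 31.81529′; 170 + 31.81529/60 = 170.5302548
  W → negative

1. -0.786286, 8.481972
2. 84.531433, -19.729808
3. -8.879433, -170.530255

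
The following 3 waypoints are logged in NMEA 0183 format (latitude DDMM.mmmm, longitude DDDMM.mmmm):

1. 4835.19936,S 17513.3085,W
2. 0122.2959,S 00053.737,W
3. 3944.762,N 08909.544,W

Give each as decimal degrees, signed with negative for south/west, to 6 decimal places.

Point 1:
  Latitude: degrees = first 2 digits = 48, minutes = 35.19936; 48 + 35.19936/60 = 48.5866560
  hemisphere S, so the sign is −
  Longitude: degrees = first 3 digits = 175, minutes = 13.3085; 175 + 13.3085/60 = 175.2218083
  hemisphere W, so the sign is −
Point 2:
  Lat: degrees = first 2 digits = 1, minutes = 22.2959; 1 + 22.2959/60 = 1.3715983
  hemisphere S, so the sign is −
  Longitude: split at 3 digits → 000° and 53.737′; 0 + 53.737/60 = 0.8956167
  W ⇒ negate
Point 3:
  Latitude: degrees = first 2 digits = 39, minutes = 44.762; 39 + 44.762/60 = 39.7460333
  N ⇒ keep positive
  Lon: degrees = first 3 digits = 89, minutes = 9.544; 89 + 9.544/60 = 89.1590667
  W ⇒ negate

1. -48.586656, -175.221808
2. -1.371598, -0.895617
3. 39.746033, -89.159067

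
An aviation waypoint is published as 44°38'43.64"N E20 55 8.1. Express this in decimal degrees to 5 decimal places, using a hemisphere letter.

Lat: 44 + 38/60 + 43.64/3600 = 44.645456
λ: 20 + 55/60 + 8.1/3600 = 20.918917

44.64546° N, 20.91892° E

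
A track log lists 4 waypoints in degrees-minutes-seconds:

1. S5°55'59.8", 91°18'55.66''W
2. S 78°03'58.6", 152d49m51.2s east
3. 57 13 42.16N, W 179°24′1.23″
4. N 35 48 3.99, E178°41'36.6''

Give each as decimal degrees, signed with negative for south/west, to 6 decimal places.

Point 1:
  Lat: 55′ + 59.8″ = 55.99667′; 5 + 55.99667/60 = 5.9332778
  S → negative
  Lon: 18′ + 55.66″ = 18.92767′; 91 + 18.92767/60 = 91.3154611
  W → negative
Point 2:
  Latitude: 78 + 3/60 + 58.6/3600 = 78.0662778
  S → negative
  Longitude: 152 + 49/60 + 51.2/3600 = 152.8308889
  E → positive
Point 3:
  Lat: 57 + 13/60 + 42.16/3600 = 57.2283778
  N ⇒ keep positive
  Longitude: 179 + 24/60 + 1.23/3600 = 179.4003417
  W → negative
Point 4:
  Lat: 35° + 48/60 + 3.99/3600 = 35 + 0.800000 + 0.001108 = 35.8011083
  N ⇒ keep positive
  λ: 41′ + 36.6″ = 41.61000′; 178 + 41.61000/60 = 178.6935000
  E ⇒ keep positive

1. -5.933278, -91.315461
2. -78.066278, 152.830889
3. 57.228378, -179.400342
4. 35.801108, 178.693500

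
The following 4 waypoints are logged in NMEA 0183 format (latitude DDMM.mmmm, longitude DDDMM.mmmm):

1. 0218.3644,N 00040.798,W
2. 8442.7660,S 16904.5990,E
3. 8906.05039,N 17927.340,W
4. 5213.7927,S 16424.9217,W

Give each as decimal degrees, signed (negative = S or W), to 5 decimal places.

Point 1:
  φ: split at 2 digits → 02° and 18.3644′; 2 + 18.3644/60 = 2.306073
  N → positive
  λ: split at 3 digits → 000° and 40.798′; 0 + 40.798/60 = 0.679967
  W ⇒ negate
Point 2:
  Latitude: split at 2 digits → 84° and 42.766′; 84 + 42.766/60 = 84.712767
  hemisphere S, so the sign is −
  Longitude: split at 3 digits → 169° and 4.599′; 169 + 4.599/60 = 169.076650
  E ⇒ keep positive
Point 3:
  φ: degrees = first 2 digits = 89, minutes = 6.05039; 89 + 6.05039/60 = 89.100840
  N ⇒ keep positive
  Lon: degrees = first 3 digits = 179, minutes = 27.34; 179 + 27.34/60 = 179.455667
  W ⇒ negate
Point 4:
  Latitude: degrees = first 2 digits = 52, minutes = 13.7927; 52 + 13.7927/60 = 52.229878
  hemisphere S, so the sign is −
  Longitude: degrees = first 3 digits = 164, minutes = 24.9217; 164 + 24.9217/60 = 164.415362
  W ⇒ negate

1. 2.30607, -0.67997
2. -84.71277, 169.07665
3. 89.10084, -179.45567
4. -52.22988, -164.41536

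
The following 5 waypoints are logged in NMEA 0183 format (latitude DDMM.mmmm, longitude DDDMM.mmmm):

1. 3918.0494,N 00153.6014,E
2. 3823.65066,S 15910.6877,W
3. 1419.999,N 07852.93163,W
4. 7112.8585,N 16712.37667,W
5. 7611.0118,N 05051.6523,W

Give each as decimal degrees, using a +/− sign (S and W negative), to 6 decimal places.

Point 1:
  Latitude: split at 2 digits → 39° and 18.0494′; 39 + 18.0494/60 = 39.3008233
  N → positive
  Longitude: split at 3 digits → 001° and 53.6014′; 1 + 53.6014/60 = 1.8933567
  E → positive
Point 2:
  Latitude: split at 2 digits → 38° and 23.65066′; 38 + 23.65066/60 = 38.3941777
  hemisphere S, so the sign is −
  Lon: degrees = first 3 digits = 159, minutes = 10.6877; 159 + 10.6877/60 = 159.1781283
  W → negative
Point 3:
  φ: split at 2 digits → 14° and 19.999′; 14 + 19.999/60 = 14.3333167
  N ⇒ keep positive
  λ: split at 3 digits → 078° and 52.93163′; 78 + 52.93163/60 = 78.8821938
  hemisphere W, so the sign is −
Point 4:
  Lat: degrees = first 2 digits = 71, minutes = 12.8585; 71 + 12.8585/60 = 71.2143083
  N → positive
  Lon: split at 3 digits → 167° and 12.37667′; 167 + 12.37667/60 = 167.2062778
  W ⇒ negate
Point 5:
  Latitude: split at 2 digits → 76° and 11.0118′; 76 + 11.0118/60 = 76.1835300
  N ⇒ keep positive
  λ: degrees = first 3 digits = 50, minutes = 51.6523; 50 + 51.6523/60 = 50.8608717
  W → negative

1. 39.300823, 1.893357
2. -38.394178, -159.178128
3. 14.333317, -78.882194
4. 71.214308, -167.206278
5. 76.183530, -50.860872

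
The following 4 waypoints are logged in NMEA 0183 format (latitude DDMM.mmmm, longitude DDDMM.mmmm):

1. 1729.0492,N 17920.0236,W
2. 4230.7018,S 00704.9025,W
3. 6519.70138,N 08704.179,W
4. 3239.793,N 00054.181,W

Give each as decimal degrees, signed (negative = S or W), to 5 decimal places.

Point 1:
  Lat: split at 2 digits → 17° and 29.0492′; 17 + 29.0492/60 = 17.484153
  N → positive
  Longitude: degrees = first 3 digits = 179, minutes = 20.0236; 179 + 20.0236/60 = 179.333727
  W → negative
Point 2:
  Lat: degrees = first 2 digits = 42, minutes = 30.7018; 42 + 30.7018/60 = 42.511697
  hemisphere S, so the sign is −
  Lon: degrees = first 3 digits = 7, minutes = 4.9025; 7 + 4.9025/60 = 7.081708
  hemisphere W, so the sign is −
Point 3:
  Latitude: split at 2 digits → 65° and 19.70138′; 65 + 19.70138/60 = 65.328356
  N → positive
  λ: degrees = first 3 digits = 87, minutes = 4.179; 87 + 4.179/60 = 87.069650
  W ⇒ negate
Point 4:
  Lat: degrees = first 2 digits = 32, minutes = 39.793; 32 + 39.793/60 = 32.663217
  N ⇒ keep positive
  Longitude: degrees = first 3 digits = 0, minutes = 54.181; 0 + 54.181/60 = 0.903017
  hemisphere W, so the sign is −

1. 17.48415, -179.33373
2. -42.51170, -7.08171
3. 65.32836, -87.06965
4. 32.66322, -0.90302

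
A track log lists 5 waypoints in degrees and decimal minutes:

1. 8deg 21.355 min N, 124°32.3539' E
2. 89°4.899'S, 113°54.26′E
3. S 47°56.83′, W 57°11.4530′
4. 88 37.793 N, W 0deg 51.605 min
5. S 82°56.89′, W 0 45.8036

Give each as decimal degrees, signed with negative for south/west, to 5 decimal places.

Point 1:
  Latitude: 21.355′ = 0.355917°; total 8.355917
  N ⇒ keep positive
  λ: 124 + 32.3539/60 = 124.539232
  E → positive
Point 2:
  Lat: 4.899′ = 0.081650°; total 89.081650
  hemisphere S, so the sign is −
  λ: 113 + 54.26/60 = 113.904333
  E ⇒ keep positive
Point 3:
  φ: 47 + 56.83/60 = 47.947167
  S → negative
  Longitude: 11.453′ = 0.190883°; total 57.190883
  hemisphere W, so the sign is −
Point 4:
  φ: 37.793′ = 0.629883°; total 88.629883
  N → positive
  λ: 51.605′ = 0.860083°; total 0.860083
  W → negative
Point 5:
  Latitude: 56.89′ = 0.948167°; total 82.948167
  S → negative
  λ: 45.8036′ = 0.763393°; total 0.763393
  W → negative

1. 8.35592, 124.53923
2. -89.08165, 113.90433
3. -47.94717, -57.19088
4. 88.62988, -0.86008
5. -82.94817, -0.76339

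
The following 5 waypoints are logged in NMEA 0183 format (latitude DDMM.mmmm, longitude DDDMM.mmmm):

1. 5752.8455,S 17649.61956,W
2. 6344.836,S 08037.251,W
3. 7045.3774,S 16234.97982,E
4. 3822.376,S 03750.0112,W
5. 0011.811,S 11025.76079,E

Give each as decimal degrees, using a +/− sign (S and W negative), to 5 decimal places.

Point 1:
  φ: split at 2 digits → 57° and 52.8455′; 57 + 52.8455/60 = 57.880758
  hemisphere S, so the sign is −
  Lon: degrees = first 3 digits = 176, minutes = 49.61956; 176 + 49.61956/60 = 176.826993
  W ⇒ negate
Point 2:
  φ: split at 2 digits → 63° and 44.836′; 63 + 44.836/60 = 63.747267
  S → negative
  Lon: split at 3 digits → 080° and 37.251′; 80 + 37.251/60 = 80.620850
  hemisphere W, so the sign is −
Point 3:
  Lat: split at 2 digits → 70° and 45.3774′; 70 + 45.3774/60 = 70.756290
  S → negative
  λ: split at 3 digits → 162° and 34.97982′; 162 + 34.97982/60 = 162.582997
  E → positive
Point 4:
  Latitude: degrees = first 2 digits = 38, minutes = 22.376; 38 + 22.376/60 = 38.372933
  S ⇒ negate
  Lon: split at 3 digits → 037° and 50.0112′; 37 + 50.0112/60 = 37.833520
  W → negative
Point 5:
  Latitude: split at 2 digits → 00° and 11.811′; 0 + 11.811/60 = 0.196850
  S ⇒ negate
  λ: degrees = first 3 digits = 110, minutes = 25.76079; 110 + 25.76079/60 = 110.429347
  E ⇒ keep positive

1. -57.88076, -176.82699
2. -63.74727, -80.62085
3. -70.75629, 162.58300
4. -38.37293, -37.83352
5. -0.19685, 110.42935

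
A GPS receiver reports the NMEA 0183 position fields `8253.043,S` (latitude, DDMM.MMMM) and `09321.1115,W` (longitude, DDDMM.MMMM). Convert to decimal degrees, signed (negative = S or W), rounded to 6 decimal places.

Latitude: degrees = first 2 digits = 82, minutes = 53.043; 82 + 53.043/60 = 82.8840500
S ⇒ negate
Lon: degrees = first 3 digits = 93, minutes = 21.1115; 93 + 21.1115/60 = 93.3518583
W → negative

-82.884050, -93.351858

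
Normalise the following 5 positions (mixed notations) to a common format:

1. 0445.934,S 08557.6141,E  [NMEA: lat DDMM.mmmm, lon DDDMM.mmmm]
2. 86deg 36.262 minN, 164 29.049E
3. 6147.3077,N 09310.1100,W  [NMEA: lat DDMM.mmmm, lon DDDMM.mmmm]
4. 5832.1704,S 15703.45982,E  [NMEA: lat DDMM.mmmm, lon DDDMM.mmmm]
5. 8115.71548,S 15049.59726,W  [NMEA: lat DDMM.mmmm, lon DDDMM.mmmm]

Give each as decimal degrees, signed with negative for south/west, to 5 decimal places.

1. -4.76557, 85.96024
2. 86.60437, 164.48415
3. 61.78846, -93.16850
4. -58.53617, 157.05766
5. -81.26192, -150.82662

Point 1:
  Lat: split at 2 digits → 04° and 45.934′; 4 + 45.934/60 = 4.765567
  S ⇒ negate
  Lon: degrees = first 3 digits = 85, minutes = 57.6141; 85 + 57.6141/60 = 85.960235
  E → positive
Point 2:
  φ: 36.262′ = 0.604367°; total 86.604367
  N ⇒ keep positive
  λ: 164 + 29.049/60 = 164.484150
  E ⇒ keep positive
Point 3:
  φ: degrees = first 2 digits = 61, minutes = 47.3077; 61 + 47.3077/60 = 61.788462
  N → positive
  λ: split at 3 digits → 093° and 10.11′; 93 + 10.11/60 = 93.168500
  W ⇒ negate
Point 4:
  Lat: degrees = first 2 digits = 58, minutes = 32.1704; 58 + 32.1704/60 = 58.536173
  hemisphere S, so the sign is −
  λ: split at 3 digits → 157° and 3.45982′; 157 + 3.45982/60 = 157.057664
  E → positive
Point 5:
  Latitude: degrees = first 2 digits = 81, minutes = 15.71548; 81 + 15.71548/60 = 81.261925
  hemisphere S, so the sign is −
  λ: split at 3 digits → 150° and 49.59726′; 150 + 49.59726/60 = 150.826621
  W ⇒ negate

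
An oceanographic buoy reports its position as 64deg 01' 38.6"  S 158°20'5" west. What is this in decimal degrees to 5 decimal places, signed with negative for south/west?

-64.02739, -158.33472

Latitude: 1′ + 38.6″ = 1.64333′; 64 + 1.64333/60 = 64.027389
S ⇒ negate
Lon: 158° + 20/60 + 5/3600 = 158 + 0.333333 + 0.001389 = 158.334722
W → negative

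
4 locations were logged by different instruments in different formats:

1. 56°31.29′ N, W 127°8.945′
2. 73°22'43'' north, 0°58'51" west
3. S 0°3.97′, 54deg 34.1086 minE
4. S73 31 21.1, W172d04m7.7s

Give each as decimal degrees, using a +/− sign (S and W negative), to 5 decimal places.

1. 56.52150, -127.14908
2. 73.37861, -0.98083
3. -0.06617, 54.56848
4. -73.52253, -172.06881

Point 1:
  φ: 56 + 31.29/60 = 56.521500
  N → positive
  λ: 8.945′ = 0.149083°; total 127.149083
  W ⇒ negate
Point 2:
  φ: 73 + 22/60 + 43/3600 = 73.378611
  N ⇒ keep positive
  Longitude: 0° + 58/60 + 51/3600 = 0 + 0.966667 + 0.014167 = 0.980833
  hemisphere W, so the sign is −
Point 3:
  φ: 0 + 3.97/60 = 0.066167
  S ⇒ negate
  Longitude: 34.1086′ = 0.568477°; total 54.568477
  E ⇒ keep positive
Point 4:
  φ: 73 + 31/60 + 21.1/3600 = 73.522528
  S ⇒ negate
  Longitude: 172° + 4/60 + 7.7/3600 = 172 + 0.066667 + 0.002139 = 172.068806
  W ⇒ negate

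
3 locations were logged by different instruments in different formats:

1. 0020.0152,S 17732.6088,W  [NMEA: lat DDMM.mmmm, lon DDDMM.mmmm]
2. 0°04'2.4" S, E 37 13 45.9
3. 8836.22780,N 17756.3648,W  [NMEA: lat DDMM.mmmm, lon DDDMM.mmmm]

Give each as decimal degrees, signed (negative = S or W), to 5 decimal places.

Point 1:
  φ: split at 2 digits → 00° and 20.0152′; 0 + 20.0152/60 = 0.333587
  S ⇒ negate
  Lon: degrees = first 3 digits = 177, minutes = 32.6088; 177 + 32.6088/60 = 177.543480
  W ⇒ negate
Point 2:
  Lat: 0 + 4/60 + 2.4/3600 = 0.067333
  S → negative
  λ: 37° + 13/60 + 45.9/3600 = 37 + 0.216667 + 0.012750 = 37.229417
  E ⇒ keep positive
Point 3:
  Latitude: degrees = first 2 digits = 88, minutes = 36.2278; 88 + 36.2278/60 = 88.603797
  N → positive
  λ: degrees = first 3 digits = 177, minutes = 56.3648; 177 + 56.3648/60 = 177.939413
  W → negative

1. -0.33359, -177.54348
2. -0.06733, 37.22942
3. 88.60380, -177.93941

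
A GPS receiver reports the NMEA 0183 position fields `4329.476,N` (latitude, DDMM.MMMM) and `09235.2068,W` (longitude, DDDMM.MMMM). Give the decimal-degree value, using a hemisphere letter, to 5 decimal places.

φ: split at 2 digits → 43° and 29.476′; 43 + 29.476/60 = 43.491267
λ: split at 3 digits → 092° and 35.2068′; 92 + 35.2068/60 = 92.586780

43.49127° N, 92.58678° W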